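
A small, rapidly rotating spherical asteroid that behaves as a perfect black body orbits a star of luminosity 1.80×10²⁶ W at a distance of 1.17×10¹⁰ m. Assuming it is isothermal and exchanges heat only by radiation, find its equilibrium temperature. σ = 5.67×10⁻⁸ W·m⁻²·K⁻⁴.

First find the stellar flux at distance d: S = L/(4πd²) = 1.80×10²⁶/(4π·(1.17×10¹⁰)²) = 1.046×10⁵ W/m².
For an isothermal sphere, absorbed (1−a)S·πr² = emitted σ·4πr²·T⁴, so T⁴ = (1−a)S/(4σ).
T⁴ = 1.00·1.046×10⁵/(4·5.67×10⁻⁸) = 4.614×10¹¹ K⁴.

T ≈ 824 K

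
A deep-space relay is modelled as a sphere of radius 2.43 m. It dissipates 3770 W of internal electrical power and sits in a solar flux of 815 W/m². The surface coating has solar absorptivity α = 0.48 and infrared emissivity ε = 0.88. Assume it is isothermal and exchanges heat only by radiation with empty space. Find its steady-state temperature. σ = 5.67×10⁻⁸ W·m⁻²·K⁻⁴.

At steady state, absorbed solar power + internal power = radiated power.
Absorbed: α·S·A_cross = 0.48·815·18.55 = 7257 W (cross-section πr²).
Total input = 7257 + 3770 = 11030 W.
Radiated: εσ·A_surf·T⁴ with A_surf = 4πr² = 74.20 m².
T⁴ = 11030/(0.88·5.67×10⁻⁸·74.20) = 2.978×10⁹ K⁴.

T ≈ 234 K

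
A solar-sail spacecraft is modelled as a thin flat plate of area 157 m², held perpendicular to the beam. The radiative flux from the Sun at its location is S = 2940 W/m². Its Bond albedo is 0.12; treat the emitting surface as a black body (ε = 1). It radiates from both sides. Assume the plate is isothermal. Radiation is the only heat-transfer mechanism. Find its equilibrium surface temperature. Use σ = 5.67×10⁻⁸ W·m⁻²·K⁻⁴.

T ≈ 389 K

At equilibrium, absorbed power = emitted power.
Absorbing cross-section = A = 157.0 m²; emitting surface = 2A = 314.0 m² (ratio 2).
(1−a)S·A_cross = εσ·A_surf·T⁴  ⇒  T⁴ = (1−a)S/(2σ).
T⁴ = 0.880·2940/(2·5.67×10⁻⁸) = 2.281×10¹⁰ K⁴.
T = (2.281×10¹⁰)^(1/4).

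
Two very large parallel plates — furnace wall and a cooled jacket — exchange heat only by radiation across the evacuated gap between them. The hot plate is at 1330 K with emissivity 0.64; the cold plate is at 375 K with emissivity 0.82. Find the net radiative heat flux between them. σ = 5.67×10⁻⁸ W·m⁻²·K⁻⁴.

For two infinite grey parallel plates, q = σ(T₁⁴ − T₂⁴)/(1/ε₁ + 1/ε₂ − 1).
T₁⁴ − T₂⁴ = 3.129×10¹² − 1.978×10¹⁰ = 3.109×10¹² K⁴.
1/ε₁ + 1/ε₂ − 1 = 1.562 + 1.220 − 1 = 1.782.
q = 5.67×10⁻⁸ × 3.109×10¹² / 1.782.

q ≈ 98900 W/m²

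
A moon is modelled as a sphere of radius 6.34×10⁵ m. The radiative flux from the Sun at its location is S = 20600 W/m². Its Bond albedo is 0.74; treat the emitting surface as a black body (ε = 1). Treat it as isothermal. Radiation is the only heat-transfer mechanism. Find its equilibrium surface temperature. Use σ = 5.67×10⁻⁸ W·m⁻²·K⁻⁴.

T ≈ 392 K

At equilibrium, absorbed power = emitted power.
Absorbing cross-section = πr² = 1.263×10¹² m²; emitting surface = 4πr² = 5.051×10¹² m² (ratio 4).
(1−a)S·A_cross = εσ·A_surf·T⁴  ⇒  T⁴ = (1−a)S/(4σ).
T⁴ = 0.260·20600/(4·5.67×10⁻⁸) = 2.362×10¹⁰ K⁴.
T = (2.362×10¹⁰)^(1/4).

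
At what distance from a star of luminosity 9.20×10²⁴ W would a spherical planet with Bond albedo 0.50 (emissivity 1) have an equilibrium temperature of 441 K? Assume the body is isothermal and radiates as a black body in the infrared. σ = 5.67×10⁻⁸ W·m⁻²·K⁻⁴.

For an isothermal black-emitting sphere, (1−a)S·πr² = σ·4πr²·T⁴ ⇒ S = 4σT⁴/(1−a).
S = 4·5.67×10⁻⁸·(441)⁴/0.500 = 17160 W/m².
Flux falls as S = L/(4πd²), so d = √(L/(4πS)) = √(9.20×10²⁴/(4π·17160)).

d ≈ 6.53×10⁹ m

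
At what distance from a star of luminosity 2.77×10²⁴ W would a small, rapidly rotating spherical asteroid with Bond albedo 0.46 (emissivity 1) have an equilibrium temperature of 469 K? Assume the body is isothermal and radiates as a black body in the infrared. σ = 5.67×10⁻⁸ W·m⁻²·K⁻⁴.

For an isothermal black-emitting sphere, (1−a)S·πr² = σ·4πr²·T⁴ ⇒ S = 4σT⁴/(1−a).
S = 4·5.67×10⁻⁸·(469)⁴/0.540 = 20320 W/m².
Flux falls as S = L/(4πd²), so d = √(L/(4πS)) = √(2.77×10²⁴/(4π·20320)).

d ≈ 3.29×10⁹ m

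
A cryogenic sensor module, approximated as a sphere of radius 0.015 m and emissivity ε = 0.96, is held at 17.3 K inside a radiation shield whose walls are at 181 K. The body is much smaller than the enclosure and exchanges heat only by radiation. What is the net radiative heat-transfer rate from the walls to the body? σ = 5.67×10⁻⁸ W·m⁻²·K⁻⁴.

P_net ≈ 0.165 W

For a small grey body in a large enclosure: P_net = εσA(T_body⁴ − T_wall⁴).
A = 4πr² = 0.002827 m²; T_body⁴ − T_wall⁴ = 89570 − 1.073×10⁹ = -1.073×10⁹ K⁴.
|P_net| = 0.96·5.67×10⁻⁸·0.002827·1.073×10⁹.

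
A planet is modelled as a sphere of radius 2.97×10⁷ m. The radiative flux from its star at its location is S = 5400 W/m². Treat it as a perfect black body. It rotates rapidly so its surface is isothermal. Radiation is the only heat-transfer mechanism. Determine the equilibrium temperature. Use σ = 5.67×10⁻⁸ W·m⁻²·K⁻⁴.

T ≈ 393 K

At equilibrium, absorbed power = emitted power.
Absorbing cross-section = πr² = 2.771×10¹⁵ m²; emitting surface = 4πr² = 1.108×10¹⁶ m² (ratio 4).
S·A_cross = εσ·A_surf·T⁴  ⇒  T⁴ = S/(4σ).
T⁴ = 1.00·5400/(4·5.67×10⁻⁸) = 2.381×10¹⁰ K⁴.
T = (2.381×10¹⁰)^(1/4).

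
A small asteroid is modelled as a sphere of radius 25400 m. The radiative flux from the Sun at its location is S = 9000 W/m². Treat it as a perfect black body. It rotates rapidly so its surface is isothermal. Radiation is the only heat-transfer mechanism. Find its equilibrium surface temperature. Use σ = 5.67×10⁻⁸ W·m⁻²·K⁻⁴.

T ≈ 446 K

At equilibrium, absorbed power = emitted power.
Absorbing cross-section = πr² = 2.027×10⁹ m²; emitting surface = 4πr² = 8.107×10⁹ m² (ratio 4).
S·A_cross = εσ·A_surf·T⁴  ⇒  T⁴ = S/(4σ).
T⁴ = 1.00·9000/(4·5.67×10⁻⁸) = 3.968×10¹⁰ K⁴.
T = (3.968×10¹⁰)^(1/4).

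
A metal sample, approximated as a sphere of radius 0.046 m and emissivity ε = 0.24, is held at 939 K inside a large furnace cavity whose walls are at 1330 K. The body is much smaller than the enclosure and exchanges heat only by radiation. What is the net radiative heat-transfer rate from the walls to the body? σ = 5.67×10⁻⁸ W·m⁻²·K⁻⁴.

P_net ≈ 851 W

For a small grey body in a large enclosure: P_net = εσA(T_body⁴ − T_wall⁴).
A = 4πr² = 0.02659 m²; T_body⁴ − T_wall⁴ = 7.774×10¹¹ − 3.129×10¹² = -2.352×10¹² K⁴.
|P_net| = 0.24·5.67×10⁻⁸·0.02659·2.352×10¹².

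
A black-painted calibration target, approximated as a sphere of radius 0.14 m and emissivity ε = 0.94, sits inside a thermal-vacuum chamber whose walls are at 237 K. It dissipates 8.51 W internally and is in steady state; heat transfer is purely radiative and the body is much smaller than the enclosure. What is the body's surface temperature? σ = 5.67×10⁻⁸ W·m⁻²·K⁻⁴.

T ≈ 248 K

For a small grey body in a large enclosure, net radiated power = εσA(T⁴ − T_w⁴).
Steady state: P = εσA(T⁴ − T_w⁴) with A = 4πr² = 0.2463 m².
T⁴ = P/(εσA) + T_w⁴ = 8.51/(0.94·5.67×10⁻⁸·0.2463) + (237)⁴
    = 6.483×10⁸ + 3.155×10⁹ = 3.803×10⁹ K⁴.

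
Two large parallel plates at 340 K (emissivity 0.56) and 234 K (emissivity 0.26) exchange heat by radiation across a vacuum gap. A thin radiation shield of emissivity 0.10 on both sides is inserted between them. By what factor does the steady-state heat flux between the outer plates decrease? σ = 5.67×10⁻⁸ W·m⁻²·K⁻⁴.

Without shield: q₀ = σΔ(T⁴)/(1/ε₁+1/ε₂−1) with denominator 4.632.
With shield the two gaps are in series; the resistances add: (1/ε₁+1/ε_s−1)+(1/ε_s+1/ε₂−1) = 10.79+12.85 = 23.63.
Heat-flux ratio q₀/q = 23.63/4.632.

factor ≈ 5.10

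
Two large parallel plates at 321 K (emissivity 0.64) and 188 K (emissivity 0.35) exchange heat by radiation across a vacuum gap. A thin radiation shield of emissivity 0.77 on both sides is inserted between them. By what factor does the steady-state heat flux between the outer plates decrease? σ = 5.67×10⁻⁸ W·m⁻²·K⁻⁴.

factor ≈ 1.47

Without shield: q₀ = σΔ(T⁴)/(1/ε₁+1/ε₂−1) with denominator 3.420.
With shield the two gaps are in series; the resistances add: (1/ε₁+1/ε_s−1)+(1/ε_s+1/ε₂−1) = 1.861+3.156 = 5.017.
Heat-flux ratio q₀/q = 5.017/3.420.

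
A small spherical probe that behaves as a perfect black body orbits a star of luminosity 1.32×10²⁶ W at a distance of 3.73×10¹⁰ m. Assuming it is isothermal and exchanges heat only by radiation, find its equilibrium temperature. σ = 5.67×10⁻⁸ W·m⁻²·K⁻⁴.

First find the stellar flux at distance d: S = L/(4πd²) = 1.32×10²⁶/(4π·(3.73×10¹⁰)²) = 7550 W/m².
For an isothermal sphere, absorbed (1−a)S·πr² = emitted σ·4πr²·T⁴, so T⁴ = (1−a)S/(4σ).
T⁴ = 1.00·7550/(4·5.67×10⁻⁸) = 3.329×10¹⁰ K⁴.

T ≈ 427 K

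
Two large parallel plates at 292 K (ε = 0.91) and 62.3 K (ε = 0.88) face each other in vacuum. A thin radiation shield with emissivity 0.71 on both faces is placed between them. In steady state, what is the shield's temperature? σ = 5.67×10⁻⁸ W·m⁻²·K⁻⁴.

In steady state the net flux on the hot side equals that on the cold side.
σ(T₁⁴−T_s⁴)/D₁ = σ(T_s⁴−T₂⁴)/D₂, with D₁ = 1/ε₁+1/ε_s−1 = 1.507, D₂ = 1/ε_s+1/ε₂−1 = 1.545.
Solve for T_s⁴: T_s⁴ = (D₂·T₁⁴ + D₁·T₂⁴)/(D₁+D₂) = 3.687×10⁹ K⁴.

T_s ≈ 246 K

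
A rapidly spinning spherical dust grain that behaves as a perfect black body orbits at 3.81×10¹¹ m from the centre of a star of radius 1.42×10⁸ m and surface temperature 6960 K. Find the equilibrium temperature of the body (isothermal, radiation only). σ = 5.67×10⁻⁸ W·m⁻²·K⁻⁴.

The star's surface emits σT_*⁴; at distance d the flux is S = σT_*⁴(R_*/d)².
S = 5.67×10⁻⁸·(6960)⁴·(1.42×10⁸/3.81×10¹¹)² = 18.48 W/m².
For an isothermal sphere T⁴ = (1−a)S/(4σ) = 8.149×10⁷ K⁴.

T ≈ 95.0 K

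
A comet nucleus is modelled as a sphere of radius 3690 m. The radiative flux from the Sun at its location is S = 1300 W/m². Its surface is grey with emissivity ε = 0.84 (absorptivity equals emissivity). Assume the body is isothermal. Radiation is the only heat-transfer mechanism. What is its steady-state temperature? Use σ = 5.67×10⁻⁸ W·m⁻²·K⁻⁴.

T ≈ 275 K

At equilibrium, absorbed power = emitted power.
Absorbing cross-section = πr² = 4.278×10⁷ m²; emitting surface = 4πr² = 1.711×10⁸ m² (ratio 4).
εS·A_cross = εσ·A_surf·T⁴  ⇒  T⁴ = S/(4σ)   (ε cancels).
T⁴ = 1300/(4·5.67×10⁻⁸) = 5.732×10⁹ K⁴.
T = (5.732×10⁹)^(1/4).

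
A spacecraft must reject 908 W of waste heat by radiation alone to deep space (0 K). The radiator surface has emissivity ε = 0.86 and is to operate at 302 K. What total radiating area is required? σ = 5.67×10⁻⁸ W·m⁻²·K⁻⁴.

P = εσA T⁴ ⇒ A = P/(εσT⁴).
T⁴ = 8.318×10⁹ K⁴.
A = 908/(0.86 × 5.67×10⁻⁸ × 8.318×10⁹).

A ≈ 2.24 m²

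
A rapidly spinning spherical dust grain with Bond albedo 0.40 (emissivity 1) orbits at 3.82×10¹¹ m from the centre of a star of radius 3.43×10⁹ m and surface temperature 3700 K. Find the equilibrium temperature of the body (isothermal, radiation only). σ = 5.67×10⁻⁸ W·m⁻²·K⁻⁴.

The star's surface emits σT_*⁴; at distance d the flux is S = σT_*⁴(R_*/d)².
S = 5.67×10⁻⁸·(3700)⁴·(3.43×10⁹/3.82×10¹¹)² = 856.7 W/m².
For an isothermal sphere T⁴ = (1−a)S/(4σ) = 2.267×10⁹ K⁴.

T ≈ 218 K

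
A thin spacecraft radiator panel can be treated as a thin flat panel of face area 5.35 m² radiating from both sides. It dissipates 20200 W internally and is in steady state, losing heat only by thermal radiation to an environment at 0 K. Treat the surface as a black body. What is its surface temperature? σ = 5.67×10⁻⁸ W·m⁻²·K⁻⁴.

Steady state: internal power = radiated power, P = εσA T⁴.
Radiating area A = 2·5.35 = 10.70 m².
T⁴ = P/(εσA) = 20200/(1.0·5.67×10⁻⁸·10.70) = 3.330×10¹⁰ K⁴.
T = (3.330×10¹⁰)^(1/4).

T ≈ 427 K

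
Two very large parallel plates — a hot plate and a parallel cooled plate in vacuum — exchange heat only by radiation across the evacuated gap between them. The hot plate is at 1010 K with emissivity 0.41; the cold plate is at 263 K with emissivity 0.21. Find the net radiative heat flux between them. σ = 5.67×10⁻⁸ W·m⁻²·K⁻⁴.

For two infinite grey parallel plates, q = σ(T₁⁴ − T₂⁴)/(1/ε₁ + 1/ε₂ − 1).
T₁⁴ − T₂⁴ = 1.041×10¹² − 4.784×10⁹ = 1.036×10¹² K⁴.
1/ε₁ + 1/ε₂ − 1 = 2.439 + 4.762 − 1 = 6.201.
q = 5.67×10⁻⁸ × 1.036×10¹² / 6.201.

q ≈ 9470 W/m²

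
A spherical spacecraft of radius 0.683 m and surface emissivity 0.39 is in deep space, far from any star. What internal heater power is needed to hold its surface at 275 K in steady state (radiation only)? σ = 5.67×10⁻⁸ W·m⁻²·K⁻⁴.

P = εσ·4πr²·T⁴.
4πr² = 5.862 m²; T⁴ = 5.719×10⁹ K⁴.
P = 0.39·5.67×10⁻⁸·5.862·5.719×10⁹.

P ≈ 741 W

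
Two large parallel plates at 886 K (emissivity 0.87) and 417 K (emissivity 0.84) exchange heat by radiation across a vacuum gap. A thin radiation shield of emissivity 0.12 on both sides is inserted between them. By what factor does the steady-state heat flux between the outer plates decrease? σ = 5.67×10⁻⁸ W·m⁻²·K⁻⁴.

Without shield: q₀ = σΔ(T⁴)/(1/ε₁+1/ε₂−1) with denominator 1.340.
With shield the two gaps are in series; the resistances add: (1/ε₁+1/ε_s−1)+(1/ε_s+1/ε₂−1) = 8.483+8.524 = 17.01.
Heat-flux ratio q₀/q = 17.01/1.340.

factor ≈ 12.7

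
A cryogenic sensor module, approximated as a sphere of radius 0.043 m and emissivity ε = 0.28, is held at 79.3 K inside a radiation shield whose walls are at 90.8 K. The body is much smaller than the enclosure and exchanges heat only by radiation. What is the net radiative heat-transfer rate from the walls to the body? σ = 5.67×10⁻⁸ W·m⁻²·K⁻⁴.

For a small grey body in a large enclosure: P_net = εσA(T_body⁴ − T_wall⁴).
A = 4πr² = 0.02324 m²; T_body⁴ − T_wall⁴ = 3.955×10⁷ − 6.797×10⁷ = -2.843×10⁷ K⁴.
|P_net| = 0.28·5.67×10⁻⁸·0.02324·2.843×10⁷.

P_net ≈ 0.0105 W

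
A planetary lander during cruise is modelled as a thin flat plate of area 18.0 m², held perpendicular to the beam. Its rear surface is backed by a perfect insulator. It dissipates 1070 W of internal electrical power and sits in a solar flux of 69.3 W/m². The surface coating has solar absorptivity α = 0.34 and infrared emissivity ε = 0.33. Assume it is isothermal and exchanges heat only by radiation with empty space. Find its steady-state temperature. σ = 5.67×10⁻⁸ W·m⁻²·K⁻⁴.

At steady state, absorbed solar power + internal power = radiated power.
Absorbed: α·S·A_cross = 0.34·69.3·18.00 = 424.1 W (cross-section A).
Total input = 424.1 + 1070 = 1494 W.
Radiated: εσ·A_surf·T⁴ with A_surf = A = 18.00 m².
T⁴ = 1494/(0.33·5.67×10⁻⁸·18.00) = 4.436×10⁹ K⁴.

T ≈ 258 K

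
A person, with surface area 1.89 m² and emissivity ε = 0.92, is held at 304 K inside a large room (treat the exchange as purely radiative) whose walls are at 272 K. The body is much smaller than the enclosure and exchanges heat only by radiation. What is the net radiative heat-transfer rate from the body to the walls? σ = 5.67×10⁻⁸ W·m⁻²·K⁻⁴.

P_net ≈ 302 W

For a small grey body in a large enclosure: P_net = εσA(T_body⁴ − T_wall⁴).
A = 1.89 m²; T_body⁴ − T_wall⁴ = 8.541×10⁹ − 5.474×10⁹ = 3.067×10⁹ K⁴.
|P_net| = 0.92·5.67×10⁻⁸·1.890·3.067×10⁹.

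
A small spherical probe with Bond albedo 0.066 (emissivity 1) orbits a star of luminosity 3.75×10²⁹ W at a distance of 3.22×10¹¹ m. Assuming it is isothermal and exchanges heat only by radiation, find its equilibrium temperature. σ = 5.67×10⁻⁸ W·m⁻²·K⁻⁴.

First find the stellar flux at distance d: S = L/(4πd²) = 3.75×10²⁹/(4π·(3.22×10¹¹)²) = 2.878×10⁵ W/m².
For an isothermal sphere, absorbed (1−a)S·πr² = emitted σ·4πr²·T⁴, so T⁴ = (1−a)S/(4σ).
T⁴ = 0.934·2.878×10⁵/(4·5.67×10⁻⁸) = 1.185×10¹² K⁴.

T ≈ 1040 K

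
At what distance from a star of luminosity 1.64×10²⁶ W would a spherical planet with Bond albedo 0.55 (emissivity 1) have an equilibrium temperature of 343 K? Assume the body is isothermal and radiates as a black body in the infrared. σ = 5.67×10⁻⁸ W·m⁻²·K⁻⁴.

For an isothermal black-emitting sphere, (1−a)S·πr² = σ·4πr²·T⁴ ⇒ S = 4σT⁴/(1−a).
S = 4·5.67×10⁻⁸·(343)⁴/0.450 = 6976 W/m².
Flux falls as S = L/(4πd²), so d = √(L/(4πS)) = √(1.64×10²⁶/(4π·6976)).

d ≈ 4.33×10¹⁰ m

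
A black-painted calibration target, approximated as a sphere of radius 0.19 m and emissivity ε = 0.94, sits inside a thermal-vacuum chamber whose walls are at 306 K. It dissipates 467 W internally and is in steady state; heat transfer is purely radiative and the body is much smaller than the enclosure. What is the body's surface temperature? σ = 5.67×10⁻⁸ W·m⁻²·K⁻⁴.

For a small grey body in a large enclosure, net radiated power = εσA(T⁴ − T_w⁴).
Steady state: P = εσA(T⁴ − T_w⁴) with A = 4πr² = 0.4536 m².
T⁴ = P/(εσA) + T_w⁴ = 467/(0.94·5.67×10⁻⁸·0.4536) + (306)⁴
    = 1.931×10¹⁰ + 8.768×10⁹ = 2.808×10¹⁰ K⁴.

T ≈ 409 K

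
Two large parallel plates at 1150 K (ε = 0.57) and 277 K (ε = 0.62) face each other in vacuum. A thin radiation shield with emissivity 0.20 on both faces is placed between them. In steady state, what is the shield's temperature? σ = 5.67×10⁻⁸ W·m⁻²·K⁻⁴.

T_s ≈ 965 K

In steady state the net flux on the hot side equals that on the cold side.
σ(T₁⁴−T_s⁴)/D₁ = σ(T_s⁴−T₂⁴)/D₂, with D₁ = 1/ε₁+1/ε_s−1 = 5.754, D₂ = 1/ε_s+1/ε₂−1 = 5.613.
Solve for T_s⁴: T_s⁴ = (D₂·T₁⁴ + D₁·T₂⁴)/(D₁+D₂) = 8.666×10¹¹ K⁴.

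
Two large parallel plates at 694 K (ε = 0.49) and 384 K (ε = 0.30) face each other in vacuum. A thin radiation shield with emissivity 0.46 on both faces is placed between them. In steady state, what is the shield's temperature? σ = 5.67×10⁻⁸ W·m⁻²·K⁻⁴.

In steady state the net flux on the hot side equals that on the cold side.
σ(T₁⁴−T_s⁴)/D₁ = σ(T_s⁴−T₂⁴)/D₂, with D₁ = 1/ε₁+1/ε_s−1 = 3.215, D₂ = 1/ε_s+1/ε₂−1 = 4.507.
Solve for T_s⁴: T_s⁴ = (D₂·T₁⁴ + D₁·T₂⁴)/(D₁+D₂) = 1.445×10¹¹ K⁴.

T_s ≈ 616 K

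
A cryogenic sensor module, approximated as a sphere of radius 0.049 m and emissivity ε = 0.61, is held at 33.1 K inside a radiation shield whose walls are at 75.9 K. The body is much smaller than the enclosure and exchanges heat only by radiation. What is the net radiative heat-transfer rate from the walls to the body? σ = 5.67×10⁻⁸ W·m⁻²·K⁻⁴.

For a small grey body in a large enclosure: P_net = εσA(T_body⁴ − T_wall⁴).
A = 4πr² = 0.03017 m²; T_body⁴ − T_wall⁴ = 1.200×10⁶ − 3.319×10⁷ = -3.199×10⁷ K⁴.
|P_net| = 0.61·5.67×10⁻⁸·0.03017·3.199×10⁷.

P_net ≈ 0.0334 W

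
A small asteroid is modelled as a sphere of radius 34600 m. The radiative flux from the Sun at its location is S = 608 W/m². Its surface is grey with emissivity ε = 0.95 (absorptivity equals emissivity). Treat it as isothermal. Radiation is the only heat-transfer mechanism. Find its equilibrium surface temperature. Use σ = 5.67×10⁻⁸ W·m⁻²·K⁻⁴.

T ≈ 228 K

At equilibrium, absorbed power = emitted power.
Absorbing cross-section = πr² = 3.761×10⁹ m²; emitting surface = 4πr² = 1.504×10¹⁰ m² (ratio 4).
εS·A_cross = εσ·A_surf·T⁴  ⇒  T⁴ = S/(4σ)   (ε cancels).
T⁴ = 608/(4·5.67×10⁻⁸) = 2.681×10⁹ K⁴.
T = (2.681×10⁹)^(1/4).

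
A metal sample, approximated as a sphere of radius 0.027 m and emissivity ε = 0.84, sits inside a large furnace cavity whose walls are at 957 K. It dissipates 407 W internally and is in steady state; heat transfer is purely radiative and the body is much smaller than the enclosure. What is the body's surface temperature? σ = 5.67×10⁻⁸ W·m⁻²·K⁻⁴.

T ≈ 1150 K

For a small grey body in a large enclosure, net radiated power = εσA(T⁴ − T_w⁴).
Steady state: P = εσA(T⁴ − T_w⁴) with A = 4πr² = 0.009161 m².
T⁴ = P/(εσA) + T_w⁴ = 407/(0.84·5.67×10⁻⁸·0.009161) + (957)⁴
    = 9.328×10¹¹ + 8.388×10¹¹ = 1.772×10¹² K⁴.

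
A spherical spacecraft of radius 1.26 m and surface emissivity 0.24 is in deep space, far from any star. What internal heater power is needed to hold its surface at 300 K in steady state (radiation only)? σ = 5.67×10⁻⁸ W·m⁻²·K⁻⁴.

P ≈ 2200 W

P = εσ·4πr²·T⁴.
4πr² = 19.95 m²; T⁴ = 8.100×10⁹ K⁴.
P = 0.24·5.67×10⁻⁸·19.95·8.100×10⁹.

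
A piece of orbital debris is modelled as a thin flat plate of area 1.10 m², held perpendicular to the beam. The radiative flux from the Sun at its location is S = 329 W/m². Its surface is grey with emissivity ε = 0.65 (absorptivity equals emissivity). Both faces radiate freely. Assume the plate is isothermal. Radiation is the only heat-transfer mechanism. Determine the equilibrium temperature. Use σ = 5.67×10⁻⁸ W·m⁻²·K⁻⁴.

T ≈ 232 K

At equilibrium, absorbed power = emitted power.
Absorbing cross-section = A = 1.100 m²; emitting surface = 2A = 2.200 m² (ratio 2).
εS·A_cross = εσ·A_surf·T⁴  ⇒  T⁴ = S/(2σ)   (ε cancels).
T⁴ = 329/(2·5.67×10⁻⁸) = 2.901×10⁹ K⁴.
T = (2.901×10⁹)^(1/4).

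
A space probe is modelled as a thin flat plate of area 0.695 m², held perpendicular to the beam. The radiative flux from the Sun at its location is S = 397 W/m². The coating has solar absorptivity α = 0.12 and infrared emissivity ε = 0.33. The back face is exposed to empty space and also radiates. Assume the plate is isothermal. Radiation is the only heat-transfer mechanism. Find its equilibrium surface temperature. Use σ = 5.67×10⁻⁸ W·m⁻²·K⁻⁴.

At equilibrium, absorbed power = emitted power.
Absorbing cross-section = A = 0.6950 m²; emitting surface = 2A = 1.390 m² (ratio 2).
αS·A_cross = εσ·A_surf·T⁴  ⇒  T⁴ = αS/(ε·2σ).
T⁴ = 0.120·397/(0.33·2·5.67×10⁻⁸) = 1.273×10⁹ K⁴.
T = (1.273×10⁹)^(1/4).

T ≈ 189 K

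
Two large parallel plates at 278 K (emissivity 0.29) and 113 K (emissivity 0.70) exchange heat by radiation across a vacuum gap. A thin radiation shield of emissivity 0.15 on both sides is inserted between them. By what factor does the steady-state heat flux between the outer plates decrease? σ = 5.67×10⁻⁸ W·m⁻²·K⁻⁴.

Without shield: q₀ = σΔ(T⁴)/(1/ε₁+1/ε₂−1) with denominator 3.877.
With shield the two gaps are in series; the resistances add: (1/ε₁+1/ε_s−1)+(1/ε_s+1/ε₂−1) = 9.115+7.095 = 16.21.
Heat-flux ratio q₀/q = 16.21/3.877.

factor ≈ 4.18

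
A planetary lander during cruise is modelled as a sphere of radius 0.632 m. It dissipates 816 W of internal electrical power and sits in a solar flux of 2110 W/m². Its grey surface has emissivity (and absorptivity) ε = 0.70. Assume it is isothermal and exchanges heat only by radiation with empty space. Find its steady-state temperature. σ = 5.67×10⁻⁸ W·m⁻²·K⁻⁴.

At steady state, absorbed solar power + internal power = radiated power.
Absorbed: α·S·A_cross = 0.70·2110·1.255 = 1853 W (cross-section πr²).
Total input = 1853 + 816 = 2669 W.
Radiated: εσ·A_surf·T⁴ with A_surf = 4πr² = 5.019 m².
T⁴ = 2669/(0.70·5.67×10⁻⁸·5.019) = 1.340×10¹⁰ K⁴.

T ≈ 340 K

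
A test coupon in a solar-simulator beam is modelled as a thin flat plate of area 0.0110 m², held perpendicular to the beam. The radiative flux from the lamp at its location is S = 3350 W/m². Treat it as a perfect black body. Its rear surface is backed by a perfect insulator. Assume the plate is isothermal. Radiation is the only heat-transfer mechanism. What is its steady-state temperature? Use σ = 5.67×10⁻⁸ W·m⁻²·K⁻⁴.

At equilibrium, absorbed power = emitted power.
Absorbing cross-section = A = 0.01100 m²; emitting surface = A = 0.01100 m² (ratio 1).
S·A_cross = εσ·A_surf·T⁴  ⇒  T⁴ = S/(1σ).
T⁴ = 1.00·3350/(1·5.67×10⁻⁸) = 5.908×10¹⁰ K⁴.
T = (5.908×10¹⁰)^(1/4).

T ≈ 493 K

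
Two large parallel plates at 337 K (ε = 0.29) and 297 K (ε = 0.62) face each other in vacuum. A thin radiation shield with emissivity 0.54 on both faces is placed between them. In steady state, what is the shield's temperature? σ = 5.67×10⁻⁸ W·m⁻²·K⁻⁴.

In steady state the net flux on the hot side equals that on the cold side.
σ(T₁⁴−T_s⁴)/D₁ = σ(T_s⁴−T₂⁴)/D₂, with D₁ = 1/ε₁+1/ε_s−1 = 4.300, D₂ = 1/ε_s+1/ε₂−1 = 2.465.
Solve for T_s⁴: T_s⁴ = (D₂·T₁⁴ + D₁·T₂⁴)/(D₁+D₂) = 9.645×10⁹ K⁴.

T_s ≈ 313 K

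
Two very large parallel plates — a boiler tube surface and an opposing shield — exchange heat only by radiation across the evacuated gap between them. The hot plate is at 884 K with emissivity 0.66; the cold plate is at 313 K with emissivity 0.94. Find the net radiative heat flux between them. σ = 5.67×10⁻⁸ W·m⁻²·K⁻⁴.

For two infinite grey parallel plates, q = σ(T₁⁴ − T₂⁴)/(1/ε₁ + 1/ε₂ − 1).
T₁⁴ − T₂⁴ = 6.107×10¹¹ − 9.598×10⁹ = 6.011×10¹¹ K⁴.
1/ε₁ + 1/ε₂ − 1 = 1.515 + 1.064 − 1 = 1.579.
q = 5.67×10⁻⁸ × 6.011×10¹¹ / 1.579.

q ≈ 21600 W/m²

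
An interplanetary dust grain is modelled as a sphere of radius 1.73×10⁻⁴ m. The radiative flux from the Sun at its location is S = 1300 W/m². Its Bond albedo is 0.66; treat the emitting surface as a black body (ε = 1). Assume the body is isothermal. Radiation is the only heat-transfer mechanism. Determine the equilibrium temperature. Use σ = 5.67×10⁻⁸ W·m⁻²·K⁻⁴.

At equilibrium, absorbed power = emitted power.
Absorbing cross-section = πr² = 9.402×10⁻⁸ m²; emitting surface = 4πr² = 3.761×10⁻⁷ m² (ratio 4).
(1−a)S·A_cross = εσ·A_surf·T⁴  ⇒  T⁴ = (1−a)S/(4σ).
T⁴ = 0.340·1300/(4·5.67×10⁻⁸) = 1.949×10⁹ K⁴.
T = (1.949×10⁹)^(1/4).

T ≈ 210 K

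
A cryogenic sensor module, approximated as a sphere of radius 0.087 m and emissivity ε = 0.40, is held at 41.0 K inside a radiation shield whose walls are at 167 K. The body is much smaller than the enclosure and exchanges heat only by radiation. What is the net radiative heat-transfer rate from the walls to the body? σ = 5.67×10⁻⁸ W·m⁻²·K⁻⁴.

P_net ≈ 1.67 W

For a small grey body in a large enclosure: P_net = εσA(T_body⁴ − T_wall⁴).
A = 4πr² = 0.09511 m²; T_body⁴ − T_wall⁴ = 2.826×10⁶ − 7.778×10⁸ = -7.750×10⁸ K⁴.
|P_net| = 0.40·5.67×10⁻⁸·0.09511·7.750×10⁸.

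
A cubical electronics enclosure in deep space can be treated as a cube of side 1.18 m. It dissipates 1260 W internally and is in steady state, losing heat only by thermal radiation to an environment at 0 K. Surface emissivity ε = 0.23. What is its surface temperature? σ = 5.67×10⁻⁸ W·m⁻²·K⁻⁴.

Steady state: internal power = radiated power, P = εσA T⁴.
Radiating area A = 6L² = 8.354 m².
T⁴ = P/(εσA) = 1260/(0.23·5.67×10⁻⁸·8.354) = 1.156×10¹⁰ K⁴.
T = (1.156×10¹⁰)^(1/4).

T ≈ 328 K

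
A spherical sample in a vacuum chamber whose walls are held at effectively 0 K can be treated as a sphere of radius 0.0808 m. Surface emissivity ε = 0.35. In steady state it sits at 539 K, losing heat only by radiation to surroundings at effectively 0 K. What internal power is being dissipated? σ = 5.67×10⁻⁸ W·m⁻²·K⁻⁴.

P ≈ 137 W

Steady state: P = εσA T⁴.
A = 4πr² = 0.08204 m²; T⁴ = (539)⁴ = 8.440×10¹⁰ K⁴.
P = 0.35 × 5.67×10⁻⁸ × 0.08204 × 8.440×10¹⁰.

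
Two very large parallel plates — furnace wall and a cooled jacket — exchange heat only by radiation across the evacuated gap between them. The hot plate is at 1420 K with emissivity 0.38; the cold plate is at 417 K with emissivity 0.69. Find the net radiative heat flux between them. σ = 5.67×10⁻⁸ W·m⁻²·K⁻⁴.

q ≈ 74300 W/m²

For two infinite grey parallel plates, q = σ(T₁⁴ − T₂⁴)/(1/ε₁ + 1/ε₂ − 1).
T₁⁴ − T₂⁴ = 4.066×10¹² − 3.024×10¹⁰ = 4.036×10¹² K⁴.
1/ε₁ + 1/ε₂ − 1 = 2.632 + 1.449 − 1 = 3.081.
q = 5.67×10⁻⁸ × 4.036×10¹² / 3.081.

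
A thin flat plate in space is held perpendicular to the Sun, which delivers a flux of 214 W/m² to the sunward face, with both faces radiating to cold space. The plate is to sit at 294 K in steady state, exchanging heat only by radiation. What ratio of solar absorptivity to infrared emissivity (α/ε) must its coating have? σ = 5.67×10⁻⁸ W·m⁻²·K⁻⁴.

Balance: αS·A = εσ·2A·T⁴ ⇒ α/ε = 2σT⁴/S.
α/ε = 2·5.67×10⁻⁸·(294)⁴/214 = 2·5.67×10⁻⁸·7.471×10⁹/214.

α/ε ≈ 3.96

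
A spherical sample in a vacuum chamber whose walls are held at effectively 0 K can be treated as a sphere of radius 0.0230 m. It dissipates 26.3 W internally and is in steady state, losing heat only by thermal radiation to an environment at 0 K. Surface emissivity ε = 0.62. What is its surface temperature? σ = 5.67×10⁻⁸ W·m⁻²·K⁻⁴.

T ≈ 579 K

Steady state: internal power = radiated power, P = εσA T⁴.
Radiating area A = 4πr² = 0.006648 m².
T⁴ = P/(εσA) = 26.3/(0.62·5.67×10⁻⁸·0.006648) = 1.125×10¹¹ K⁴.
T = (1.125×10¹¹)^(1/4).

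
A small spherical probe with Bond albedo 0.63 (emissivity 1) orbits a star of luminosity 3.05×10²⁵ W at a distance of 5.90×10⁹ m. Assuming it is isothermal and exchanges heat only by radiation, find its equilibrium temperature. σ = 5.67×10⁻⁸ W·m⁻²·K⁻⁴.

T ≈ 581 K

First find the stellar flux at distance d: S = L/(4πd²) = 3.05×10²⁵/(4π·(5.90×10⁹)²) = 69720 W/m².
For an isothermal sphere, absorbed (1−a)S·πr² = emitted σ·4πr²·T⁴, so T⁴ = (1−a)S/(4σ).
T⁴ = 0.370·69720/(4·5.67×10⁻⁸) = 1.137×10¹¹ K⁴.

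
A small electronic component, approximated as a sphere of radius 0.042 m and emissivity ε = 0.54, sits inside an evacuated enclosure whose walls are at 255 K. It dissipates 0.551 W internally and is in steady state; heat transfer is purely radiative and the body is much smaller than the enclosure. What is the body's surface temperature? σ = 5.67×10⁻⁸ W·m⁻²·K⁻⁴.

For a small grey body in a large enclosure, net radiated power = εσA(T⁴ − T_w⁴).
Steady state: P = εσA(T⁴ − T_w⁴) with A = 4πr² = 0.02217 m².
T⁴ = P/(εσA) + T_w⁴ = 0.551/(0.54·5.67×10⁻⁸·0.02217) + (255)⁴
    = 8.118×10⁸ + 4.228×10⁹ = 5.040×10⁹ K⁴.

T ≈ 266 K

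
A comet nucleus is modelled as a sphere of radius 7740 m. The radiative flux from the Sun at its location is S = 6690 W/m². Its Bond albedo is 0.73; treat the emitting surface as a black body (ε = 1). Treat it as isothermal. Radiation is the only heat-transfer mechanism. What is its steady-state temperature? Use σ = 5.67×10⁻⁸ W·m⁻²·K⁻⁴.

T ≈ 299 K

At equilibrium, absorbed power = emitted power.
Absorbing cross-section = πr² = 1.882×10⁸ m²; emitting surface = 4πr² = 7.528×10⁸ m² (ratio 4).
(1−a)S·A_cross = εσ·A_surf·T⁴  ⇒  T⁴ = (1−a)S/(4σ).
T⁴ = 0.270·6690/(4·5.67×10⁻⁸) = 7.964×10⁹ K⁴.
T = (7.964×10⁹)^(1/4).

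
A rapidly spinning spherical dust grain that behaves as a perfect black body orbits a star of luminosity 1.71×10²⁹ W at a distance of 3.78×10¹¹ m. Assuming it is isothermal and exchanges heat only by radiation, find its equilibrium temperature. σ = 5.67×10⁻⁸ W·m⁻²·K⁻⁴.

T ≈ 805 K

First find the stellar flux at distance d: S = L/(4πd²) = 1.71×10²⁹/(4π·(3.78×10¹¹)²) = 95240 W/m².
For an isothermal sphere, absorbed (1−a)S·πr² = emitted σ·4πr²·T⁴, so T⁴ = (1−a)S/(4σ).
T⁴ = 1.00·95240/(4·5.67×10⁻⁸) = 4.199×10¹¹ K⁴.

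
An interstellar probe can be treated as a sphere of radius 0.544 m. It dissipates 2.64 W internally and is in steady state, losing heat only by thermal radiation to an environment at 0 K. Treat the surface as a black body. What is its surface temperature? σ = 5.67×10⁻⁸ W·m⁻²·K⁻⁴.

T ≈ 59.5 K

Steady state: internal power = radiated power, P = εσA T⁴.
Radiating area A = 4πr² = 3.719 m².
T⁴ = P/(εσA) = 2.64/(1.0·5.67×10⁻⁸·3.719) = 1.252×10⁷ K⁴.
T = (1.252×10⁷)^(1/4).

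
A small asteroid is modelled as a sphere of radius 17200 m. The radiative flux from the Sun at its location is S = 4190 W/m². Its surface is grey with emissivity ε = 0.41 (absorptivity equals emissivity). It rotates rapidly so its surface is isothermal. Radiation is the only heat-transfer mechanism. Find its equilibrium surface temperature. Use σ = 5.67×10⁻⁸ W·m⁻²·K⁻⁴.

At equilibrium, absorbed power = emitted power.
Absorbing cross-section = πr² = 9.294×10⁸ m²; emitting surface = 4πr² = 3.718×10⁹ m² (ratio 4).
εS·A_cross = εσ·A_surf·T⁴  ⇒  T⁴ = S/(4σ)   (ε cancels).
T⁴ = 4190/(4·5.67×10⁻⁸) = 1.847×10¹⁰ K⁴.
T = (1.847×10¹⁰)^(1/4).

T ≈ 369 K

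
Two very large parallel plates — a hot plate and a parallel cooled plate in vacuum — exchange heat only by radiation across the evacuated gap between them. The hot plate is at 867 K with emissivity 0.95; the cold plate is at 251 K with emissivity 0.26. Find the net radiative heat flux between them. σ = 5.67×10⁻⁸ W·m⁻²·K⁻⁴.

For two infinite grey parallel plates, q = σ(T₁⁴ − T₂⁴)/(1/ε₁ + 1/ε₂ − 1).
T₁⁴ − T₂⁴ = 5.650×10¹¹ − 3.969×10⁹ = 5.611×10¹¹ K⁴.
1/ε₁ + 1/ε₂ − 1 = 1.053 + 3.846 − 1 = 3.899.
q = 5.67×10⁻⁸ × 5.611×10¹¹ / 3.899.

q ≈ 8160 W/m²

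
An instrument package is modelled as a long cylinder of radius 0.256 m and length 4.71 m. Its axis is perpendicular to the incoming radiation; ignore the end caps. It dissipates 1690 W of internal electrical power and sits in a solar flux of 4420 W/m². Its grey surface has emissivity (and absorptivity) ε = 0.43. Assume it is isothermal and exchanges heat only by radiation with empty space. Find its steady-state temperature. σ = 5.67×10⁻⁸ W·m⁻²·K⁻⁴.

T ≈ 429 K

At steady state, absorbed solar power + internal power = radiated power.
Absorbed: α·S·A_cross = 0.43·4420·2.412 = 4583 W (cross-section 2rL).
Total input = 4583 + 1690 = 6273 W.
Radiated: εσ·A_surf·T⁴ with A_surf = 2πrL = 7.576 m².
T⁴ = 6273/(0.43·5.67×10⁻⁸·7.576) = 3.396×10¹⁰ K⁴.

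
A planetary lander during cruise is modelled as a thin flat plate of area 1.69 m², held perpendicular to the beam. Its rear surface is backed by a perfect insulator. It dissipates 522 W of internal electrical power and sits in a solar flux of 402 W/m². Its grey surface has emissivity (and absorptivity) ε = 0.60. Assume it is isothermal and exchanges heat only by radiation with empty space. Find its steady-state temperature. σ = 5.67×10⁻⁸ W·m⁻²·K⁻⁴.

At steady state, absorbed solar power + internal power = radiated power.
Absorbed: α·S·A_cross = 0.60·402·1.690 = 407.6 W (cross-section A).
Total input = 407.6 + 522 = 929.6 W.
Radiated: εσ·A_surf·T⁴ with A_surf = A = 1.690 m².
T⁴ = 929.6/(0.60·5.67×10⁻⁸·1.690) = 1.617×10¹⁰ K⁴.

T ≈ 357 K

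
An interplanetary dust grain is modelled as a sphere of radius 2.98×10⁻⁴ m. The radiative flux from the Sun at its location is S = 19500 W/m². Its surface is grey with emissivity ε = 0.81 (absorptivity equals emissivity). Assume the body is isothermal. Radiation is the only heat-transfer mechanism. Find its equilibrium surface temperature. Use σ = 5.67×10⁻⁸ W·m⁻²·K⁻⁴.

At equilibrium, absorbed power = emitted power.
Absorbing cross-section = πr² = 2.790×10⁻⁷ m²; emitting surface = 4πr² = 1.116×10⁻⁶ m² (ratio 4).
εS·A_cross = εσ·A_surf·T⁴  ⇒  T⁴ = S/(4σ)   (ε cancels).
T⁴ = 19500/(4·5.67×10⁻⁸) = 8.598×10¹⁰ K⁴.
T = (8.598×10¹⁰)^(1/4).

T ≈ 541 K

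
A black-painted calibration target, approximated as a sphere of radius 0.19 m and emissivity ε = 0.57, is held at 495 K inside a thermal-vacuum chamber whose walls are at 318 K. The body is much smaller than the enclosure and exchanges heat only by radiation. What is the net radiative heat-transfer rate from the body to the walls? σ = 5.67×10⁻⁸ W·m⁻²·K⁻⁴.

For a small grey body in a large enclosure: P_net = εσA(T_body⁴ − T_wall⁴).
A = 4πr² = 0.4536 m²; T_body⁴ − T_wall⁴ = 6.004×10¹⁰ − 1.023×10¹⁰ = 4.981×10¹⁰ K⁴.
|P_net| = 0.57·5.67×10⁻⁸·0.4536·4.981×10¹⁰.

P_net ≈ 730 W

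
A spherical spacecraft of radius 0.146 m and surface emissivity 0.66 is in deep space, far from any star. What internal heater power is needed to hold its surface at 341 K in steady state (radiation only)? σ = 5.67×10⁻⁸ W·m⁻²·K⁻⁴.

P = εσ·4πr²·T⁴.
4πr² = 0.2679 m²; T⁴ = 1.352×10¹⁰ K⁴.
P = 0.66·5.67×10⁻⁸·0.2679·1.352×10¹⁰.

P ≈ 136 W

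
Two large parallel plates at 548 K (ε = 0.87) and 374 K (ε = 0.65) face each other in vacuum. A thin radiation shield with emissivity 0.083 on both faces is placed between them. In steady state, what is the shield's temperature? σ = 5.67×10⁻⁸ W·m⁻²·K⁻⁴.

T_s ≈ 485 K

In steady state the net flux on the hot side equals that on the cold side.
σ(T₁⁴−T_s⁴)/D₁ = σ(T_s⁴−T₂⁴)/D₂, with D₁ = 1/ε₁+1/ε_s−1 = 12.20, D₂ = 1/ε_s+1/ε₂−1 = 12.59.
Solve for T_s⁴: T_s⁴ = (D₂·T₁⁴ + D₁·T₂⁴)/(D₁+D₂) = 5.543×10¹⁰ K⁴.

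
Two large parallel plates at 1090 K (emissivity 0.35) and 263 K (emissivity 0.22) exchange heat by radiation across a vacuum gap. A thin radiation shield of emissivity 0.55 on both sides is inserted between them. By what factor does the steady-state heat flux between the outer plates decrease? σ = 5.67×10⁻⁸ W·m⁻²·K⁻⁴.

factor ≈ 1.41

Without shield: q₀ = σΔ(T⁴)/(1/ε₁+1/ε₂−1) with denominator 6.403.
With shield the two gaps are in series; the resistances add: (1/ε₁+1/ε_s−1)+(1/ε_s+1/ε₂−1) = 3.675+5.364 = 9.039.
Heat-flux ratio q₀/q = 9.039/6.403.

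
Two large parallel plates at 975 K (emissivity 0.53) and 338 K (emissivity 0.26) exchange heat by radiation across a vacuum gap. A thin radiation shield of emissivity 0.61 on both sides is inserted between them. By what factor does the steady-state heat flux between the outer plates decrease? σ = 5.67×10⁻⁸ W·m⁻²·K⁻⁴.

factor ≈ 1.48

Without shield: q₀ = σΔ(T⁴)/(1/ε₁+1/ε₂−1) with denominator 4.733.
With shield the two gaps are in series; the resistances add: (1/ε₁+1/ε_s−1)+(1/ε_s+1/ε₂−1) = 2.526+4.485 = 7.012.
Heat-flux ratio q₀/q = 7.012/4.733.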